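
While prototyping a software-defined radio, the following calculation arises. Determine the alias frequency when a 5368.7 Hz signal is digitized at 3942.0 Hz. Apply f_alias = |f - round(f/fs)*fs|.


Compute the nearest integer multiple of fs to the signal:
n = round(5368.7 / 3942.0) = 1
f_alias = |5368.7 - 1 * 3942.0|
        = |5368.7 - 3942.0|
        = 1426.7 Hz

1426.7


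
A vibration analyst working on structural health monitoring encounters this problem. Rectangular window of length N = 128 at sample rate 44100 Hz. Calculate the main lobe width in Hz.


Main lobe width for a rectangular window:
Width = 2 * fs / N
      = 2 * 44100 / 128
      = 88200 / 128
      = 689.062 Hz

689.062 Hz


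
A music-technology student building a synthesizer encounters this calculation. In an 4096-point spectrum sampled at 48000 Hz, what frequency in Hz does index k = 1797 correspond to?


Frequency of DFT bin k:
f_k = k * fs / N
    = 1797 * 48000 / 4096
    = 86256000 / 4096
    = 21058.594 Hz

21058.594 Hz


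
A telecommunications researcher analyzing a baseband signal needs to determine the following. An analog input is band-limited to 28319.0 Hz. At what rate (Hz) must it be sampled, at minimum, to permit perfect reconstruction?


The Nyquist rate is twice the maximum frequency component.
fs_min = 2 * fmax
      = 2 * 28319.0
      = 56638.0 Hz

56638.0


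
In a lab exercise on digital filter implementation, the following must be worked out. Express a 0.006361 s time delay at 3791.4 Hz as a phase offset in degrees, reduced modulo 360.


Phase shift from frequency and time delay:
phi = 360 * f * t_delay
    = 360 * 3791.4 * 0.006361
    = 8682.15 degrees
    mod 360 = 42.15 degrees

42.15 degrees


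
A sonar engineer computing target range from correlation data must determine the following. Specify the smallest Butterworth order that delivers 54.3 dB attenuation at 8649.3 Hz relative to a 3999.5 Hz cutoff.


Butterworth filter order formula:
n = log10(10^(A/10) - 1) / (2 * log10(f_stop/f_pass))
10^(54.3/10) - 1 = 269152.4804
f_stop/f_pass = 8649.3 / 3999.5 = 2.1626
n = 8.1051 -> ceil = 9

9


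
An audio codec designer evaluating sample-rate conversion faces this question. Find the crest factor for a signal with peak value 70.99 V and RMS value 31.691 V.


Crest factor is the ratio of peak to RMS:
CF = V_peak / V_rms
   = 70.99 / 31.691
   = 2.2401

2.2401


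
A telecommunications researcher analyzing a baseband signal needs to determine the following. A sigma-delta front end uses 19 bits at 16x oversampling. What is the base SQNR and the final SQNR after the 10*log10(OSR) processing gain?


Step 1 — baseline SQNR at Nyquist:
SQNR_base = 6.02*N + 1.76
          = 6.02*19 + 1.76
          = 116.14 dB

Step 2 — oversampling processing gain:
G = 10*log10(OSR) = 10*log10(16) = 12.04 dB

Step 3 — total:
SQNR_total = 116.14 + 12.04 = 128.18 dB

Base SQNR = 116.14 dB; oversampled SQNR = 128.18 dB


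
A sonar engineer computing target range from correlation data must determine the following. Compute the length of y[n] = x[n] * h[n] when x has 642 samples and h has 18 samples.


Linear convolution output length:
L = N + M - 1
  = 642 + 18 - 1
  = 659 samples

659


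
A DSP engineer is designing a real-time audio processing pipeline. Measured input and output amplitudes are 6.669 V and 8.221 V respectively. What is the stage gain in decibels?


Voltage gain in dB:
G = 20 * log10(Vout / Vin)
  = 20 * log10(8.221 / 6.669)
  = 20 * log10(1.232719)
  = 20 * 0.090864
  = 1.82 dB

1.82 dB


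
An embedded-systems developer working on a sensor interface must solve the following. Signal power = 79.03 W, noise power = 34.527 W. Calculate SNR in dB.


SNR in decibels:
SNR = 10 * log10(Ps / Pn)
    = 10 * log10(79.03 / 34.527)
    = 10 * log10(2.2889)
    = 10 * 0.3596
    = 3.6 dB

3.6 dB


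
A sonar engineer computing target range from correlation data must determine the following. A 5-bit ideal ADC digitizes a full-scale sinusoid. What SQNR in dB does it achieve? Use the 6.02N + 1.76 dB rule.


Theoretical SNR for a full-scale sinusoid:
SNR = 6.02 * N + 1.76
    = 6.02 * 5 + 1.76
    = 30.1 + 1.76
    = 31.86 dB

31.86 dB


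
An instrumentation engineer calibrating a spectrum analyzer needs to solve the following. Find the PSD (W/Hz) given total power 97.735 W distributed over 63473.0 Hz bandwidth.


Power spectral density:
PSD = P / BW
    = 97.735 / 63473.0
    = 0.00153979 W/Hz

0.00153979 W/Hz


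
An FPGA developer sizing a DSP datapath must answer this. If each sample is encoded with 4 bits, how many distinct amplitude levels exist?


Number of quantization levels = 2^N
= 2^4
= 16

16


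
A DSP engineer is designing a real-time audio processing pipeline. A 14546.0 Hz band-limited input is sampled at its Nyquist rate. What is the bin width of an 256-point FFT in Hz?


Step 1 — Nyquist sampling rate:
fs = 2 * fmax = 2 * 14546.0 = 29092.0 Hz

Step 2 — DFT bin spacing:
df = fs / N = 29092.0 / 256 = 113.6406 Hz

113.6406 Hz


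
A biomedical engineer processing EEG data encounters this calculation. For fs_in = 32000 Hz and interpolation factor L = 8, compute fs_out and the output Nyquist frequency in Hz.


Step 1 — output sample rate after interpolation by L:
fs_out = L * fs_in = 8 * 32000 = 256000 Hz

Step 2 — Nyquist frequency of the output stream:
f_Nyq = fs_out / 2 = 256000 / 2 = 128000.0 Hz

fs_out = 256000 Hz; f_Nyquist = 128000.0 Hz


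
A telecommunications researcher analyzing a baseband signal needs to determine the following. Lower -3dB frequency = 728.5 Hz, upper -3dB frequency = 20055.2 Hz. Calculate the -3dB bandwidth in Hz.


Bandwidth is the difference of -3dB frequencies:
BW = f_high - f_low
   = 20055.2 - 728.5
   = 19326.7 Hz

19326.7 Hz


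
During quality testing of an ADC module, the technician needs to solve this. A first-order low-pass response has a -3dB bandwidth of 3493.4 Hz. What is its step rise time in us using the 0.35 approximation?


Rise time from bandwidth relationship:
tr = 0.35 / BW
   = 0.35 / 3493.4
   = 0.0001001889277 s
   = 100.1889 us

100.1889 us


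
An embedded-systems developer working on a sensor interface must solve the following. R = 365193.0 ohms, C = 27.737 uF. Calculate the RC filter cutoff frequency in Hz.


Cutoff frequency of a first-order RC filter:
fc = 1 / (2 * pi * R * C)
C = 27.737 uF = 2.7737e-05 F
fc = 1 / (2 * pi * 365193.0 * 2.7737e-05)
   = 1 / 63.64463487101
   = 0.015712 Hz

0.015712 Hz


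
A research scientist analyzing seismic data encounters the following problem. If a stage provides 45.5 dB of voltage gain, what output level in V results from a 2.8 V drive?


Output voltage from dB gain:
V_out = V_in * 10^(gain_dB / 20)
      = 2.8 * 10^(45.5 / 20)
      = 2.8 * 188.364909
      = 527.4217 V

527.4217 V


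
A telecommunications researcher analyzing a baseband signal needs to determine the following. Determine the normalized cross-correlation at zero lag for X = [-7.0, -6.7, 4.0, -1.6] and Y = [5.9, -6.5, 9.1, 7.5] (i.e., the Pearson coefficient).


Pearson correlation coefficient (population):
r = cov(X,Y) / (std(X) * std(Y))
Mean X = -2.825, Mean Y = 4.0
Cov(X,Y) = 17.9625
Std(X) = 4.486856, Std(Y) = 6.166847
r = 0.6492

0.6492


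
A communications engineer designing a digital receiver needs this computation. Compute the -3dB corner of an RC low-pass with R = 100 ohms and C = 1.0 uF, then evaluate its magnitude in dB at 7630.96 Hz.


Step 1 — cutoff frequency:
fc = 1 / (2*pi*R*C)
C = 1.0 uF = 1e-06 F
fc = 1 / (2*pi*100*1e-06)
   = 1591.549 Hz

Step 2 — magnitude at f = 7630.96 Hz:
|H(f)| = 1 / sqrt(1 + (f/fc)^2)
f/fc = 7630.96 / 1591.549 = 4.794675
|H| = 1 / sqrt(1 + 22.988908) = 0.2041713
|H|_dB = 20*log10(0.2041713) = -13.8 dB

fc = 1591.549 Hz; |H(7630.96 Hz)| = -13.8 dB


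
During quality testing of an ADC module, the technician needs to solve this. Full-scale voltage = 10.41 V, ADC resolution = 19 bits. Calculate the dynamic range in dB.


Dynamic range from full-scale to LSB:
V_min = V_max / 2^bits = 10.41 / 2^19
DR = 20 * log10(V_max / V_min)
   = 20 * log10(2^19)
   = 20 * 19 * log10(2)
   = 114.39 dB

114.39 dB


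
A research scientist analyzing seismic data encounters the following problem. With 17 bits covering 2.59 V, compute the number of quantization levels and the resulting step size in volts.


Step 1 — number of quantization levels:
L = 2^N = 2^17 = 131072

Step 2 — LSB step size:
delta = Vfs / L
      = 2.59 / 131072
      = 1.976e-05 V

Levels = 131072; step size = 1.976e-05 V


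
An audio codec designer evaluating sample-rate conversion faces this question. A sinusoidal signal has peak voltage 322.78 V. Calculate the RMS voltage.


RMS voltage for a sinusoidal waveform:
V_rms = V_peak / sqrt(2)
      = 322.78 / 1.414214
      = 228.24 V

228.24 V


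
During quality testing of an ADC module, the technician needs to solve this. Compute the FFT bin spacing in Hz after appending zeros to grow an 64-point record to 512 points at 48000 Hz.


Frequency resolution after zero-padding:
N_padded = 64 * 8 = 512
df = fs / N_padded
   = 48000 / 512
   = 93.75 Hz

93.75 Hz


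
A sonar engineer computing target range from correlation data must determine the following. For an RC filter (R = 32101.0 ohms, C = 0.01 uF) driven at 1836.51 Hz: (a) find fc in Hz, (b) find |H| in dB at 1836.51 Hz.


Step 1 — cutoff frequency:
fc = 1 / (2*pi*R*C)
C = 0.01 uF = 1e-08 F
fc = 1 / (2*pi*32101.0*1e-08)
   = 495.794 Hz

Step 2 — magnitude at f = 1836.51 Hz:
|H(f)| = 1 / sqrt(1 + (f/fc)^2)
f/fc = 1836.51 / 495.794 = 3.70418
|H| = 1 / sqrt(1 + 13.720949) = 0.2606346
|H|_dB = 20*log10(0.2606346) = -11.68 dB

fc = 495.794 Hz; |H(1836.51 Hz)| = -11.68 dB


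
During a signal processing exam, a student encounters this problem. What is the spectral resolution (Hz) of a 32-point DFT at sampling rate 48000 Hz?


DFT frequency resolution:
df = fs / N
   = 48000 / 32
   = 1500.0 Hz

1500.0 Hz


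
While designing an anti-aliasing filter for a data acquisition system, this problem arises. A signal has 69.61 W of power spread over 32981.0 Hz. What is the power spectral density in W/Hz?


Power spectral density:
PSD = P / BW
    = 69.61 / 32981.0
    = 0.00211061 W/Hz

0.00211061 W/Hz


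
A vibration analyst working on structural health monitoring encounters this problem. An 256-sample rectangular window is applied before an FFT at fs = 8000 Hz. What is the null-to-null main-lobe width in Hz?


Main lobe width for a rectangular window:
Width = 2 * fs / N
      = 2 * 8000 / 256
      = 16000 / 256
      = 62.5 Hz

62.5 Hz


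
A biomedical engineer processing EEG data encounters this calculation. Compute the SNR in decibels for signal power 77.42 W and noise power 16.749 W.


SNR in decibels:
SNR = 10 * log10(Ps / Pn)
    = 10 * log10(77.42 / 16.749)
    = 10 * log10(4.6224)
    = 10 * 0.6649
    = 6.65 dB

6.65 dB


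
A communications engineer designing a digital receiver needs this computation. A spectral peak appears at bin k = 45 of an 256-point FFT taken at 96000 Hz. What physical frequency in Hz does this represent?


Frequency of DFT bin k:
f_k = k * fs / N
    = 45 * 96000 / 256
    = 4320000 / 256
    = 16875.0 Hz

16875.0 Hz


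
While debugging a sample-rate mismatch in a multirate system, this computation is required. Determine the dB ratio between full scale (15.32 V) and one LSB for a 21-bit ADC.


Dynamic range from full-scale to LSB:
V_min = V_max / 2^bits = 15.32 / 2^21
DR = 20 * log10(V_max / V_min)
   = 20 * log10(2^21)
   = 20 * 21 * log10(2)
   = 126.43 dB

126.43 dB


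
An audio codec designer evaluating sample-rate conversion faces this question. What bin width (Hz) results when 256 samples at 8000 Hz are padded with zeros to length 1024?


Frequency resolution after zero-padding:
N_padded = 256 * 4 = 1024
df = fs / N_padded
   = 8000 / 1024
   = 7.8125 Hz

7.8125 Hz


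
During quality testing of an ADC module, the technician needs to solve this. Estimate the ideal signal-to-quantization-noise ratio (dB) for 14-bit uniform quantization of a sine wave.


Theoretical SNR for a full-scale sinusoid:
SNR = 6.02 * N + 1.76
    = 6.02 * 14 + 1.76
    = 84.28 + 1.76
    = 86.04 dB

86.04 dB


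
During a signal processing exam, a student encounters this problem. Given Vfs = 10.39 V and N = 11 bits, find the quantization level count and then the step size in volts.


Step 1 — number of quantization levels:
L = 2^N = 2^11 = 2048

Step 2 — LSB step size:
delta = Vfs / L
      = 10.39 / 2048
      = 0.00507324 V

Levels = 2048; step size = 0.00507324 V


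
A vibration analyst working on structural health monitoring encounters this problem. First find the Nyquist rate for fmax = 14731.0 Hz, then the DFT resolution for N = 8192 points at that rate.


Step 1 — Nyquist sampling rate:
fs = 2 * fmax = 2 * 14731.0 = 29462.0 Hz

Step 2 — DFT bin spacing:
df = fs / N = 29462.0 / 8192 = 3.5964 Hz

3.5964 Hz


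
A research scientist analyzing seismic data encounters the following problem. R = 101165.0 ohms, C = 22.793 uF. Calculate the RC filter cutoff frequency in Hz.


Cutoff frequency of a first-order RC filter:
fc = 1 / (2 * pi * R * C)
C = 22.793 uF = 2.2793e-05 F
fc = 1 / (2 * pi * 101165.0 * 2.2793e-05)
   = 1 / 14.488106999408
   = 0.069022 Hz

0.069022 Hz


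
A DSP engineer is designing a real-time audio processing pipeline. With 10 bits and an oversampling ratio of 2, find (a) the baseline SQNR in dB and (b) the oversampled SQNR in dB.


Step 1 — baseline SQNR at Nyquist:
SQNR_base = 6.02*N + 1.76
          = 6.02*10 + 1.76
          = 61.96 dB

Step 2 — oversampling processing gain:
G = 10*log10(OSR) = 10*log10(2) = 3.01 dB

Step 3 — total:
SQNR_total = 61.96 + 3.01 = 64.97 dB

Base SQNR = 61.96 dB; oversampled SQNR = 64.97 dB


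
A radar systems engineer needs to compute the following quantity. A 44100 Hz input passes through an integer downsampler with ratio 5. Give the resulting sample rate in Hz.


Decimation reduces the sample rate:
fs_out = fs_in / M
       = 44100 / 5
       = 8820.0 Hz

8820.0 Hz


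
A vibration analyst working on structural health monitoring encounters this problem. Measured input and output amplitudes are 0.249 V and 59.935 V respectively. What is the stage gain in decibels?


Voltage gain in dB:
G = 20 * log10(Vout / Vin)
  = 20 * log10(59.935 / 0.249)
  = 20 * log10(240.702811)
  = 20 * 2.381481
  = 47.63 dB

47.63 dB


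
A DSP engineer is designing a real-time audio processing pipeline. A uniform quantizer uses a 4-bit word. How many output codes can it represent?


Number of quantization levels = 2^N
= 2^4
= 16

16


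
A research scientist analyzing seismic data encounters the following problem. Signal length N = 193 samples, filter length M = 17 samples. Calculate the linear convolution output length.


Linear convolution output length:
L = N + M - 1
  = 193 + 17 - 1
  = 209 samples

209


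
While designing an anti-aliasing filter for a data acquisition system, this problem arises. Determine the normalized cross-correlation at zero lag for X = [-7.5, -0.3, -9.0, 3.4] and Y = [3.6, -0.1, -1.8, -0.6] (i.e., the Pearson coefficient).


Pearson correlation coefficient (population):
r = cov(X,Y) / (std(X) * std(Y))
Mean X = -3.35, Mean Y = 0.275
Cov(X,Y) = -2.28125
Std(X) = 5.099265, Std(Y) = 2.016649
r = -0.2218

-0.2218


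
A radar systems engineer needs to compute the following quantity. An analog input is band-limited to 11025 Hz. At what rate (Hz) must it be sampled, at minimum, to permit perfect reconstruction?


The Nyquist rate is twice the maximum frequency component.
fs_min = 2 * fmax
      = 2 * 11025
      = 22050 Hz

22050


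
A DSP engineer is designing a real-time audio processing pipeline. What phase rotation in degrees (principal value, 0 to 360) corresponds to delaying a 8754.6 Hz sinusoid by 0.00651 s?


Phase shift from frequency and time delay:
phi = 360 * f * t_delay
    = 360 * 8754.6 * 0.00651
    = 20517.28 degrees
    mod 360 = 357.28 degrees

357.28 degrees


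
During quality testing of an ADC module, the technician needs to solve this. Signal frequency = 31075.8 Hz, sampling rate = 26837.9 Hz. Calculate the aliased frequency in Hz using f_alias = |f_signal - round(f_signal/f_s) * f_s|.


Compute the nearest integer multiple of fs to the signal:
n = round(31075.8 / 26837.9) = 1
f_alias = |31075.8 - 1 * 26837.9|
        = |31075.8 - 26837.9|
        = 4237.9 Hz

4237.9


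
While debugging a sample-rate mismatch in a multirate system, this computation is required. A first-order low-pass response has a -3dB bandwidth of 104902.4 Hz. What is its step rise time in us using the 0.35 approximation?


Rise time from bandwidth relationship:
tr = 0.35 / BW
   = 0.35 / 104902.4
   = 3.336434629e-06 s
   = 3.3364 us

3.3364 us


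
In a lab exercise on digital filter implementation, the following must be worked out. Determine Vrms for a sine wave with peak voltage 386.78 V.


RMS voltage for a sinusoidal waveform:
V_rms = V_peak / sqrt(2)
      = 386.78 / 1.414214
      = 273.495 V

273.495 V


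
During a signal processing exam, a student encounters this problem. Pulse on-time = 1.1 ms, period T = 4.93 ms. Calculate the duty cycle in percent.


Duty cycle as a percentage:
DC = (t_on / T) * 100
   = (1.1 / 4.93) * 100
   = 0.223124 * 100
   = 22.31 %

22.31 %


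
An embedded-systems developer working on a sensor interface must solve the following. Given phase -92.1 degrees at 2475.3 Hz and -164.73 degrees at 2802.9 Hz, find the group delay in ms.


Group delay from phase difference:
tau = -d(phi)/d(omega)
d(phi) = -72.63 deg = -1.267633 rad
d(omega) = 2*pi*(2802.9 - 2475.3) = 2058.3715 rad/s
tau = -(-1.267633) / 2058.3715
    = 0.6158 ms

0.6158 ms


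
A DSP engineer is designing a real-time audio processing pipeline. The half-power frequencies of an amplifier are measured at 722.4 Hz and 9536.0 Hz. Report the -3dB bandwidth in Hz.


Bandwidth is the difference of -3dB frequencies:
BW = f_high - f_low
   = 9536.0 - 722.4
   = 8813.6 Hz

8813.6 Hz


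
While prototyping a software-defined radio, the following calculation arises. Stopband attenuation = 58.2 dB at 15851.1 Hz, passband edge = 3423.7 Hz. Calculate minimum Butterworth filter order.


Butterworth filter order formula:
n = log10(10^(A/10) - 1) / (2 * log10(f_stop/f_pass))
10^(58.2/10) - 1 = 660692.448
f_stop/f_pass = 15851.1 / 3423.7 = 4.6298
n = 4.3722 -> ceil = 5

5


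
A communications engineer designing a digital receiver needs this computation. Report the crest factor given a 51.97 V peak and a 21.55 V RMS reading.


Crest factor is the ratio of peak to RMS:
CF = V_peak / V_rms
   = 51.97 / 21.55
   = 2.4116

2.4116


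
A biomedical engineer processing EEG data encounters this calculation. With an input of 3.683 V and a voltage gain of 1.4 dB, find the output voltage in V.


Output voltage from dB gain:
V_out = V_in * 10^(gain_dB / 20)
      = 3.683 * 10^(1.4 / 20)
      = 3.683 * 1.174898
      = 4.3271 V

4.3271 V


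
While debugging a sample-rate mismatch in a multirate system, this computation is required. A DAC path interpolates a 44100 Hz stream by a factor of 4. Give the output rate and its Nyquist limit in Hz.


Step 1 — output sample rate after interpolation by L:
fs_out = L * fs_in = 4 * 44100 = 176400 Hz

Step 2 — Nyquist frequency of the output stream:
f_Nyq = fs_out / 2 = 176400 / 2 = 88200.0 Hz

fs_out = 176400 Hz; f_Nyquist = 88200.0 Hz


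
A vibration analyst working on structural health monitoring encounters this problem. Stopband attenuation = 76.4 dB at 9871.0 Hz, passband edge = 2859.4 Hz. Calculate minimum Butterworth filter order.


Butterworth filter order formula:
n = log10(10^(A/10) - 1) / (2 * log10(f_stop/f_pass))
10^(76.4/10) - 1 = 43651582.224
f_stop/f_pass = 9871.0 / 2859.4 = 3.4521
n = 7.0992 -> ceil = 8

8


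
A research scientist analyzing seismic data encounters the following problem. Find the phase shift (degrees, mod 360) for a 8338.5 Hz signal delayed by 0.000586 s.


Phase shift from frequency and time delay:
phi = 360 * f * t_delay
    = 360 * 8338.5 * 0.000586
    = 1759.09 degrees
    mod 360 = 319.09 degrees

319.09 degrees


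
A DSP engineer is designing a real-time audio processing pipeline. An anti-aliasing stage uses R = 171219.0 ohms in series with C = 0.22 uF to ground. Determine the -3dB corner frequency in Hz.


Cutoff frequency of a first-order RC filter:
fc = 1 / (2 * pi * R * C)
C = 0.22 uF = 2.2e-07 F
fc = 1 / (2 * pi * 171219.0 * 2.2e-07)
   = 1 / 0.2366761551242
   = 4.225183 Hz

4.225183 Hz


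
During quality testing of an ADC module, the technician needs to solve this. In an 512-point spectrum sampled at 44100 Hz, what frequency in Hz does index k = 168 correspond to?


Frequency of DFT bin k:
f_k = k * fs / N
    = 168 * 44100 / 512
    = 7408800 / 512
    = 14470.312 Hz

14470.312 Hz


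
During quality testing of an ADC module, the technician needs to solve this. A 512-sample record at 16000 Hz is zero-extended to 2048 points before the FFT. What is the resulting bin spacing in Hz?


Frequency resolution after zero-padding:
N_padded = 512 * 4 = 2048
df = fs / N_padded
   = 16000 / 2048
   = 7.8125 Hz

7.8125 Hz


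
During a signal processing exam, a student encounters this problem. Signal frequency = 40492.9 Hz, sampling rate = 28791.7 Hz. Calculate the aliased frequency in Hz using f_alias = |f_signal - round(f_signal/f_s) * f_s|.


Compute the nearest integer multiple of fs to the signal:
n = round(40492.9 / 28791.7) = 1
f_alias = |40492.9 - 1 * 28791.7|
        = |40492.9 - 28791.7|
        = 11701.2 Hz

11701.2


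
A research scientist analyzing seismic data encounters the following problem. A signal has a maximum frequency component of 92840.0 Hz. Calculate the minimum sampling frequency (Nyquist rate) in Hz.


The Nyquist rate is twice the maximum frequency component.
fs_min = 2 * fmax
      = 2 * 92840.0
      = 185680.0 Hz

185680.0


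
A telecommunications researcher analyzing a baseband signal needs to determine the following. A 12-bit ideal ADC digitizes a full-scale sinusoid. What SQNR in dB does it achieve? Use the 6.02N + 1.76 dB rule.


Theoretical SNR for a full-scale sinusoid:
SNR = 6.02 * N + 1.76
    = 6.02 * 12 + 1.76
    = 72.24 + 1.76
    = 74.0 dB

74.0 dB


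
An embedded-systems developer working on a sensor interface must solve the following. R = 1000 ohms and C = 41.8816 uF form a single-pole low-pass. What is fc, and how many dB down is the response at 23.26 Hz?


Step 1 — cutoff frequency:
fc = 1 / (2*pi*R*C)
C = 41.8816 uF = 4.18816e-05 F
fc = 1 / (2*pi*1000*4.18816e-05)
   = 3.80012 Hz

Step 2 — magnitude at f = 23.26 Hz:
|H(f)| = 1 / sqrt(1 + (f/fc)^2)
f/fc = 23.26 / 3.80012 = 6.120859
|H| = 1 / sqrt(1 + 37.464915) = 0.1612381
|H|_dB = 20*log10(0.1612381) = -15.85 dB

fc = 3.80012 Hz; |H(23.26 Hz)| = -15.85 dB


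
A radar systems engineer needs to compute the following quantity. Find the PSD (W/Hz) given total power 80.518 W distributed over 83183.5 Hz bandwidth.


Power spectral density:
PSD = P / BW
    = 80.518 / 83183.5
    = 0.00096796 W/Hz

0.00096796 W/Hz


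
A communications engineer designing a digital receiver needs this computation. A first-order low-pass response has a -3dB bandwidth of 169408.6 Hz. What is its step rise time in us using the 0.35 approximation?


Rise time from bandwidth relationship:
tr = 0.35 / BW
   = 0.35 / 169408.6
   = 2.066010816e-06 s
   = 2.066 us

2.066 us


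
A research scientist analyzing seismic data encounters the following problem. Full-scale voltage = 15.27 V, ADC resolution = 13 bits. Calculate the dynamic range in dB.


Dynamic range from full-scale to LSB:
V_min = V_max / 2^bits = 15.27 / 2^13
DR = 20 * log10(V_max / V_min)
   = 20 * log10(2^13)
   = 20 * 13 * log10(2)
   = 78.27 dB

78.27 dB


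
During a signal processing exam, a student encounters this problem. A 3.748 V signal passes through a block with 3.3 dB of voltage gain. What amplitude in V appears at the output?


Output voltage from dB gain:
V_out = V_in * 10^(gain_dB / 20)
      = 3.748 * 10^(3.3 / 20)
      = 3.748 * 1.462177
      = 5.4802 V

5.4802 V


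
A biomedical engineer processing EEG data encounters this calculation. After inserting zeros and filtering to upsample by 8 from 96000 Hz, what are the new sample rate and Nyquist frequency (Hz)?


Step 1 — output sample rate after interpolation by L:
fs_out = L * fs_in = 8 * 96000 = 768000 Hz

Step 2 — Nyquist frequency of the output stream:
f_Nyq = fs_out / 2 = 768000 / 2 = 384000.0 Hz

fs_out = 768000 Hz; f_Nyquist = 384000.0 Hz


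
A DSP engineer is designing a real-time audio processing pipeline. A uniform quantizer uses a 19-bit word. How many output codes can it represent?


Number of quantization levels = 2^N
= 2^19
= 524288

524288


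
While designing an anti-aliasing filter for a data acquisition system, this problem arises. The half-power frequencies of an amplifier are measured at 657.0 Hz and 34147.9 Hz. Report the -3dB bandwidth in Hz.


Bandwidth is the difference of -3dB frequencies:
BW = f_high - f_low
   = 34147.9 - 657.0
   = 33490.9 Hz

33490.9 Hz


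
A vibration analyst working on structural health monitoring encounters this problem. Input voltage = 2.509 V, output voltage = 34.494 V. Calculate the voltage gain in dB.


Voltage gain in dB:
G = 20 * log10(Vout / Vin)
  = 20 * log10(34.494 / 2.509)
  = 20 * log10(13.748107)
  = 20 * 1.138243
  = 22.76 dB

22.76 dB


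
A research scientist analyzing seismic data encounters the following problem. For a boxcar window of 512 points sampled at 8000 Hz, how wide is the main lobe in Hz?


Main lobe width for a rectangular window:
Width = 2 * fs / N
      = 2 * 8000 / 512
      = 16000 / 512
      = 31.25 Hz

31.25 Hz


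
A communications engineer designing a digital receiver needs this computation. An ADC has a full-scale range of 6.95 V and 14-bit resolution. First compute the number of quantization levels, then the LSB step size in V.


Step 1 — number of quantization levels:
L = 2^N = 2^14 = 16384

Step 2 — LSB step size:
delta = Vfs / L
      = 6.95 / 16384
      = 0.00042419 V

Levels = 16384; step size = 0.00042419 V


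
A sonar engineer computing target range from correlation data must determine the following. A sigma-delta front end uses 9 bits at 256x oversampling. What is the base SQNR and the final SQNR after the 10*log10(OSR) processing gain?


Step 1 — baseline SQNR at Nyquist:
SQNR_base = 6.02*N + 1.76
          = 6.02*9 + 1.76
          = 55.94 dB

Step 2 — oversampling processing gain:
G = 10*log10(OSR) = 10*log10(256) = 24.08 dB

Step 3 — total:
SQNR_total = 55.94 + 24.08 = 80.02 dB

Base SQNR = 55.94 dB; oversampled SQNR = 80.02 dB


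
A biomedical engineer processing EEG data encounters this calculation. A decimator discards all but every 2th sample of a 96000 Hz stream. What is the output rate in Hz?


Decimation reduces the sample rate:
fs_out = fs_in / M
       = 96000 / 2
       = 48000.0 Hz

48000.0 Hz


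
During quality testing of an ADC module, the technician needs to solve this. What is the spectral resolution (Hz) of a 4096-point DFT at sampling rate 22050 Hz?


DFT frequency resolution:
df = fs / N
   = 22050 / 4096
   = 5.3833 Hz

5.3833 Hz


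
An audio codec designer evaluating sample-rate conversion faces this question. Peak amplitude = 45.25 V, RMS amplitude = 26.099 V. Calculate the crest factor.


Crest factor is the ratio of peak to RMS:
CF = V_peak / V_rms
   = 45.25 / 26.099
   = 1.7338

1.7338


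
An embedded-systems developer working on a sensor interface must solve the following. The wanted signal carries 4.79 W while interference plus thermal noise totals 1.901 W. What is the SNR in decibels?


SNR in decibels:
SNR = 10 * log10(Ps / Pn)
    = 10 * log10(4.79 / 1.901)
    = 10 * log10(2.5197)
    = 10 * 0.4014
    = 4.01 dB

4.01 dB


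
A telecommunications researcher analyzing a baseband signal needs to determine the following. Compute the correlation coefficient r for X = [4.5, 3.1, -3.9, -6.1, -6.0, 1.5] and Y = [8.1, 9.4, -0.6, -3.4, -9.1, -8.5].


Pearson correlation coefficient (population):
r = cov(X,Y) / (std(X) * std(Y))
Mean X = -1.15, Mean Y = -0.6833
Cov(X,Y) = 20.9675
Std(X) = 4.331955, Std(Y) = 7.281808
r = 0.6647

0.6647


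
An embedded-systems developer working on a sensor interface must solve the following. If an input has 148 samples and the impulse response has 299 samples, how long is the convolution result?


Linear convolution output length:
L = N + M - 1
  = 148 + 299 - 1
  = 446 samples

446


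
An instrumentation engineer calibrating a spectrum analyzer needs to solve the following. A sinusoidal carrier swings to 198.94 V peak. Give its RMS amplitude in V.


RMS voltage for a sinusoidal waveform:
V_rms = V_peak / sqrt(2)
      = 198.94 / 1.414214
      = 140.672 V

140.672 V


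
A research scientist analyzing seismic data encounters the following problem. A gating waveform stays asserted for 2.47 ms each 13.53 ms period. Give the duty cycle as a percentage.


Duty cycle as a percentage:
DC = (t_on / T) * 100
   = (2.47 / 13.53) * 100
   = 0.182557 * 100
   = 18.26 %

18.26 %


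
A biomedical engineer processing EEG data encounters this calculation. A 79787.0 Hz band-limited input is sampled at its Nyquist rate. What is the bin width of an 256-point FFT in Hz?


Step 1 — Nyquist sampling rate:
fs = 2 * fmax = 2 * 79787.0 = 159574.0 Hz

Step 2 — DFT bin spacing:
df = fs / N = 159574.0 / 256 = 623.3359 Hz

623.3359 Hz


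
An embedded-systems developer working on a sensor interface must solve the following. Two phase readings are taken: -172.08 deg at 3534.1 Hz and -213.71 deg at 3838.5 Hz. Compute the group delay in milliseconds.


Group delay from phase difference:
tau = -d(phi)/d(omega)
d(phi) = -41.63 deg = -0.726581 rad
d(omega) = 2*pi*(3838.5 - 3534.1) = 1912.6016 rad/s
tau = -(-0.726581) / 1912.6016
    = 0.3799 ms

0.3799 ms


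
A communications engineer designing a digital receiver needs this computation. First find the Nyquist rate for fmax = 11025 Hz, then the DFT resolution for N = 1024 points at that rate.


Step 1 — Nyquist sampling rate:
fs = 2 * fmax = 2 * 11025 = 22050 Hz

Step 2 — DFT bin spacing:
df = fs / N = 22050 / 1024 = 21.5332 Hz

21.5332 Hz


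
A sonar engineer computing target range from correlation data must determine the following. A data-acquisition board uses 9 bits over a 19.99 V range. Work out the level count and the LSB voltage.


Step 1 — number of quantization levels:
L = 2^N = 2^9 = 512

Step 2 — LSB step size:
delta = Vfs / L
      = 19.99 / 512
      = 0.03904297 V

Levels = 512; step size = 0.03904297 V


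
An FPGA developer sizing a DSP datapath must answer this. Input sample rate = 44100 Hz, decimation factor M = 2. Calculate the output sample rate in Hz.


Decimation reduces the sample rate:
fs_out = fs_in / M
       = 44100 / 2
       = 22050.0 Hz

22050.0 Hz


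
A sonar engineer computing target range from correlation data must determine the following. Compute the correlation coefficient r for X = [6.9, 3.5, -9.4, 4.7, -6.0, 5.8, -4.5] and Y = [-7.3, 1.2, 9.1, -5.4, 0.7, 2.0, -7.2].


Pearson correlation coefficient (population):
r = cov(X,Y) / (std(X) * std(Y))
Mean X = 0.1429, Mean Y = -0.9857
Cov(X,Y) = -16.614898
Std(X) = 6.095164, Std(Y) = 5.557859
r = -0.4905

-0.4905


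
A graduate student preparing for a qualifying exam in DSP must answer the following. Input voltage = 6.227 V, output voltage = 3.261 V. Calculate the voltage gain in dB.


Voltage gain in dB:
G = 20 * log10(Vout / Vin)
  = 20 * log10(3.261 / 6.227)
  = 20 * log10(0.523687)
  = 20 * -0.280928
  = -5.62 dB

-5.62 dB


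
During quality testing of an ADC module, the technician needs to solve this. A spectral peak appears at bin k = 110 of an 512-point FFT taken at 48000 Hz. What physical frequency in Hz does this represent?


Frequency of DFT bin k:
f_k = k * fs / N
    = 110 * 48000 / 512
    = 5280000 / 512
    = 10312.5 Hz

10312.5 Hz


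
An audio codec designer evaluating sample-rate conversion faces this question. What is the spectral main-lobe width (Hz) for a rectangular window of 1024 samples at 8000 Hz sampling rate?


Main lobe width for a rectangular window:
Width = 2 * fs / N
      = 2 * 8000 / 1024
      = 16000 / 1024
      = 15.625 Hz

15.625 Hz


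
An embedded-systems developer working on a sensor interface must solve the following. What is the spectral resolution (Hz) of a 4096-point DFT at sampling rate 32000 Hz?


DFT frequency resolution:
df = fs / N
   = 32000 / 4096
   = 7.8125 Hz

7.8125 Hz


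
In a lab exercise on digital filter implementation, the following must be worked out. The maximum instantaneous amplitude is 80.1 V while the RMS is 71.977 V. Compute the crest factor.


Crest factor is the ratio of peak to RMS:
CF = V_peak / V_rms
   = 80.1 / 71.977
   = 1.1129

1.1129


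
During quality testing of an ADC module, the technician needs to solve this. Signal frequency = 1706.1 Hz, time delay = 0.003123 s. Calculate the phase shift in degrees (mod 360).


Phase shift from frequency and time delay:
phi = 360 * f * t_delay
    = 360 * 1706.1 * 0.003123
    = 1918.13 degrees
    mod 360 = 118.13 degrees

118.13 degrees


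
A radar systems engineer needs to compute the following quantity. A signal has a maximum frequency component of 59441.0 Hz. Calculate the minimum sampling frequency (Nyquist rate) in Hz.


The Nyquist rate is twice the maximum frequency component.
fs_min = 2 * fmax
      = 2 * 59441.0
      = 118882.0 Hz

118882.0


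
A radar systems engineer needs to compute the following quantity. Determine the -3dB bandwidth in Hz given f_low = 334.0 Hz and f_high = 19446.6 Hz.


Bandwidth is the difference of -3dB frequencies:
BW = f_high - f_low
   = 19446.6 - 334.0
   = 19112.6 Hz

19112.6 Hz


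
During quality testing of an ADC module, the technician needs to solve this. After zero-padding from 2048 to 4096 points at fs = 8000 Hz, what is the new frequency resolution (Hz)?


Frequency resolution after zero-padding:
N_padded = 2048 * 2 = 4096
df = fs / N_padded
   = 8000 / 4096
   = 1.9531 Hz

1.9531 Hz


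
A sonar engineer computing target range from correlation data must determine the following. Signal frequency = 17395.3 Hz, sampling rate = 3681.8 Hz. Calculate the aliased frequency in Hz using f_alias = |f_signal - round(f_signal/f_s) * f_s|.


Compute the nearest integer multiple of fs to the signal:
n = round(17395.3 / 3681.8) = 5
f_alias = |17395.3 - 5 * 3681.8|
        = |17395.3 - 18409.0|
        = 1013.7 Hz

1013.7


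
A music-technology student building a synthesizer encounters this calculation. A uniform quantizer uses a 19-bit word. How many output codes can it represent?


Number of quantization levels = 2^N
= 2^19
= 524288

524288


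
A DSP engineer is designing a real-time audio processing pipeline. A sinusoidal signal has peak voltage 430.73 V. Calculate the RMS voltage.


RMS voltage for a sinusoidal waveform:
V_rms = V_peak / sqrt(2)
      = 430.73 / 1.414214
      = 304.572 V

304.572 V


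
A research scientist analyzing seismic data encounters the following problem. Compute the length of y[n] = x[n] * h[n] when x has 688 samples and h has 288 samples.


Linear convolution output length:
L = N + M - 1
  = 688 + 288 - 1
  = 975 samples

975


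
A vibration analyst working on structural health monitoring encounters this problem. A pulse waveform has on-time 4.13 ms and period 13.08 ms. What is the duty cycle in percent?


Duty cycle as a percentage:
DC = (t_on / T) * 100
   = (4.13 / 13.08) * 100
   = 0.315749 * 100
   = 31.57 %

31.57 %


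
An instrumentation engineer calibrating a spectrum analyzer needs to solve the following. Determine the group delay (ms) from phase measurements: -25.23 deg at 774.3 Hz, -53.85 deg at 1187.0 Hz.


Group delay from phase difference:
tau = -d(phi)/d(omega)
d(phi) = -28.62 deg = -0.499513 rad
d(omega) = 2*pi*(1187.0 - 774.3) = 2593.0706 rad/s
tau = -(-0.499513) / 2593.0706
    = 0.1926 ms

0.1926 ms


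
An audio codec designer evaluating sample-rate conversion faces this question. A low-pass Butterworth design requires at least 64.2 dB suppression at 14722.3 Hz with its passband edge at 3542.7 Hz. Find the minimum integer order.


Butterworth filter order formula:
n = log10(10^(A/10) - 1) / (2 * log10(f_stop/f_pass))
10^(64.2/10) - 1 = 2630266.9919
f_stop/f_pass = 14722.3 / 3542.7 = 4.1557
n = 5.1888 -> ceil = 6

6


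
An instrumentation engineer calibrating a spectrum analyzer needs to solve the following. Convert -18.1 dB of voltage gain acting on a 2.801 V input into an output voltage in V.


Output voltage from dB gain:
V_out = V_in * 10^(gain_dB / 20)
      = 2.801 * 10^(-18.1 / 20)
      = 2.801 * 0.124451
      = 0.3486 V

0.3486 V


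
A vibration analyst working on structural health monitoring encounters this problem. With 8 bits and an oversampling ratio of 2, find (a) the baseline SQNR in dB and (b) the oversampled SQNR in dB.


Step 1 — baseline SQNR at Nyquist:
SQNR_base = 6.02*N + 1.76
          = 6.02*8 + 1.76
          = 49.92 dB

Step 2 — oversampling processing gain:
G = 10*log10(OSR) = 10*log10(2) = 3.01 dB

Step 3 — total:
SQNR_total = 49.92 + 3.01 = 52.93 dB

Base SQNR = 49.92 dB; oversampled SQNR = 52.93 dB


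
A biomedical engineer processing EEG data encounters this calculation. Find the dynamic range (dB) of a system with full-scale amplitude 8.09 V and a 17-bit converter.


Dynamic range from full-scale to LSB:
V_min = V_max / 2^bits = 8.09 / 2^17
DR = 20 * log10(V_max / V_min)
   = 20 * log10(2^17)
   = 20 * 17 * log10(2)
   = 102.35 dB

102.35 dB


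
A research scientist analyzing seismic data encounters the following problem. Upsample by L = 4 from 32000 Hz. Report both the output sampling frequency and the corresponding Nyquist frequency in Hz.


Step 1 — output sample rate after interpolation by L:
fs_out = L * fs_in = 4 * 32000 = 128000 Hz

Step 2 — Nyquist frequency of the output stream:
f_Nyq = fs_out / 2 = 128000 / 2 = 64000.0 Hz

fs_out = 128000 Hz; f_Nyquist = 64000.0 Hz


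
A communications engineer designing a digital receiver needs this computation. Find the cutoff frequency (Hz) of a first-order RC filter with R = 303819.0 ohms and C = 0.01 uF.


Cutoff frequency of a first-order RC filter:
fc = 1 / (2 * pi * R * C)
C = 0.01 uF = 1e-08 F
fc = 1 / (2 * pi * 303819.0 * 1e-08)
   = 1 / 0.01908951076842
   = 52.384789 Hz

52.384789 Hz


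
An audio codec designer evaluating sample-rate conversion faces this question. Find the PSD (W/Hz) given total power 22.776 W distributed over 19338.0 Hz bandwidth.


Power spectral density:
PSD = P / BW
    = 22.776 / 19338.0
    = 0.00117778 W/Hz

0.00117778 W/Hz


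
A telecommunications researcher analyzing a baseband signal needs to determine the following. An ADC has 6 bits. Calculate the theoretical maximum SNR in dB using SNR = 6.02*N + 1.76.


Theoretical SNR for a full-scale sinusoid:
SNR = 6.02 * N + 1.76
    = 6.02 * 6 + 1.76
    = 36.12 + 1.76
    = 37.88 dB

37.88 dB


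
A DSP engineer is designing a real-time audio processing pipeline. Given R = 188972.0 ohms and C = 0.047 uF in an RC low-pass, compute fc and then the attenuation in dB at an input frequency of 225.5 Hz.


Step 1 — cutoff frequency:
fc = 1 / (2*pi*R*C)
C = 0.047 uF = 4.7e-08 F
fc = 1 / (2*pi*188972.0*4.7e-08)
   = 17.9195 Hz

Step 2 — magnitude at f = 225.5 Hz:
|H(f)| = 1 / sqrt(1 + (f/fc)^2)
f/fc = 225.5 / 17.9195 = 12.584056
|H| = 1 / sqrt(1 + 158.358465) = 0.0792159
|H|_dB = 20*log10(0.0792159) = -22.02 dB

fc = 17.9195 Hz; |H(225.5 Hz)| = -22.02 dB
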